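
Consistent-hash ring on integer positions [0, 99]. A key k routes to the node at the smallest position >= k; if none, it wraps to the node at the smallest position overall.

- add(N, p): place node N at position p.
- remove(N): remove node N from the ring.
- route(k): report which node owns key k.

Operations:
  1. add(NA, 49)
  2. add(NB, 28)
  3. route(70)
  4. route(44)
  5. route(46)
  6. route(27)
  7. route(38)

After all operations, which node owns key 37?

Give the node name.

Op 1: add NA@49 -> ring=[49:NA]
Op 2: add NB@28 -> ring=[28:NB,49:NA]
Op 3: route key 70: none >= 70, wrap to smallest pos 28 -> NB
Op 4: route key 44: smallest pos >= 44 is 49 -> NA
Op 5: route key 46: smallest pos >= 46 is 49 -> NA
Op 6: route key 27: smallest pos >= 27 is 28 -> NB
Op 7: route key 38: smallest pos >= 38 is 49 -> NA
Final route key 37: smallest pos >= 37 is 49 -> NA

Answer: NA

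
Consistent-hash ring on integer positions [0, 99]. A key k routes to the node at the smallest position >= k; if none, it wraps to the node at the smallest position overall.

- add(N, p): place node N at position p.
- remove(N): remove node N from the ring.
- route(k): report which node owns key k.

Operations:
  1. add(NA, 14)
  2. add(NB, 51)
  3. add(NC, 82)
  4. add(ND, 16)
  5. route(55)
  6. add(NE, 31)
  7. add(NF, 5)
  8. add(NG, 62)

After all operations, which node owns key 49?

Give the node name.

Op 1: add NA@14 -> ring=[14:NA]
Op 2: add NB@51 -> ring=[14:NA,51:NB]
Op 3: add NC@82 -> ring=[14:NA,51:NB,82:NC]
Op 4: add ND@16 -> ring=[14:NA,16:ND,51:NB,82:NC]
Op 5: route key 55: smallest pos >= 55 is 82 -> NC
Op 6: add NE@31 -> ring=[14:NA,16:ND,31:NE,51:NB,82:NC]
Op 7: add NF@5 -> ring=[5:NF,14:NA,16:ND,31:NE,51:NB,82:NC]
Op 8: add NG@62 -> ring=[5:NF,14:NA,16:ND,31:NE,51:NB,62:NG,82:NC]
Final route key 49: smallest pos >= 49 is 51 -> NB

Answer: NB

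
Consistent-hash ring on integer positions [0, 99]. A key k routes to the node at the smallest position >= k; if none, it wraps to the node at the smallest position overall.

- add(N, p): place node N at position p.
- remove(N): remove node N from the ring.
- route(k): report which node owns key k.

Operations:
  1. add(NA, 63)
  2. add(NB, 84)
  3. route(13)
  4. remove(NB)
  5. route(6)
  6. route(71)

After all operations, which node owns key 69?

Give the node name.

Answer: NA

Derivation:
Op 1: add NA@63 -> ring=[63:NA]
Op 2: add NB@84 -> ring=[63:NA,84:NB]
Op 3: route key 13: smallest pos >= 13 is 63 -> NA
Op 4: remove NB -> ring=[63:NA]
Op 5: route key 6: smallest pos >= 6 is 63 -> NA
Op 6: route key 71: none >= 71, wrap to smallest pos 63 -> NA
Final route key 69: none >= 69, wrap to smallest pos 63 -> NA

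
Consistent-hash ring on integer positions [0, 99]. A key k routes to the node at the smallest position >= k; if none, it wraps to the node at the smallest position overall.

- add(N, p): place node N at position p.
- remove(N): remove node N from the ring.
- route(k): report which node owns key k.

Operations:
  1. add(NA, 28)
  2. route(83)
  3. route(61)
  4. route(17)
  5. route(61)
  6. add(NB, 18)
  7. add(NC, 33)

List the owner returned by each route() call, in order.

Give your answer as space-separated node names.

Answer: NA NA NA NA

Derivation:
Op 1: add NA@28 -> ring=[28:NA]
Op 2: route key 83: none >= 83, wrap to smallest pos 28 -> NA
Op 3: route key 61: none >= 61, wrap to smallest pos 28 -> NA
Op 4: route key 17: smallest pos >= 17 is 28 -> NA
Op 5: route key 61: none >= 61, wrap to smallest pos 28 -> NA
Op 6: add NB@18 -> ring=[18:NB,28:NA]
Op 7: add NC@33 -> ring=[18:NB,28:NA,33:NC]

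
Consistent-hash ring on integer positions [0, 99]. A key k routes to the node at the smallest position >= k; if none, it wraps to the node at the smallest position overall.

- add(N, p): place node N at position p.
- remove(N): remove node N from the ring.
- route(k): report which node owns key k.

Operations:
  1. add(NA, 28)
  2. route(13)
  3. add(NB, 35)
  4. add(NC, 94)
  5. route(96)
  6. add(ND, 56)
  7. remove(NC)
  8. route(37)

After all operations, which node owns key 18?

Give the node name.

Op 1: add NA@28 -> ring=[28:NA]
Op 2: route key 13: smallest pos >= 13 is 28 -> NA
Op 3: add NB@35 -> ring=[28:NA,35:NB]
Op 4: add NC@94 -> ring=[28:NA,35:NB,94:NC]
Op 5: route key 96: none >= 96, wrap to smallest pos 28 -> NA
Op 6: add ND@56 -> ring=[28:NA,35:NB,56:ND,94:NC]
Op 7: remove NC -> ring=[28:NA,35:NB,56:ND]
Op 8: route key 37: smallest pos >= 37 is 56 -> ND
Final route key 18: smallest pos >= 18 is 28 -> NA

Answer: NA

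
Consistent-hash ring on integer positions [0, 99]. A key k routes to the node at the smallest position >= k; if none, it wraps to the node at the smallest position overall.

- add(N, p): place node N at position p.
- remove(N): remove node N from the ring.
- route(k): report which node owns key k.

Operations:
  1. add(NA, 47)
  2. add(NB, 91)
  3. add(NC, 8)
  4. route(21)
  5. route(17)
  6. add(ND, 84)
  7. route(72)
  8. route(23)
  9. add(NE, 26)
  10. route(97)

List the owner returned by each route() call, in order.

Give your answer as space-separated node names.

Op 1: add NA@47 -> ring=[47:NA]
Op 2: add NB@91 -> ring=[47:NA,91:NB]
Op 3: add NC@8 -> ring=[8:NC,47:NA,91:NB]
Op 4: route key 21: smallest pos >= 21 is 47 -> NA
Op 5: route key 17: smallest pos >= 17 is 47 -> NA
Op 6: add ND@84 -> ring=[8:NC,47:NA,84:ND,91:NB]
Op 7: route key 72: smallest pos >= 72 is 84 -> ND
Op 8: route key 23: smallest pos >= 23 is 47 -> NA
Op 9: add NE@26 -> ring=[8:NC,26:NE,47:NA,84:ND,91:NB]
Op 10: route key 97: none >= 97, wrap to smallest pos 8 -> NC

Answer: NA NA ND NA NC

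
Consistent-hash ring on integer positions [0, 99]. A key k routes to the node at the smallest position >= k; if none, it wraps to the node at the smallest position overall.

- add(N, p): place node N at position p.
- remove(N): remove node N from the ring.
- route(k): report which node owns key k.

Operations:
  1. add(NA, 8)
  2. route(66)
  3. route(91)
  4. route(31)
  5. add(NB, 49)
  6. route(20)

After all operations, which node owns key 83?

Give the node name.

Answer: NA

Derivation:
Op 1: add NA@8 -> ring=[8:NA]
Op 2: route key 66: none >= 66, wrap to smallest pos 8 -> NA
Op 3: route key 91: none >= 91, wrap to smallest pos 8 -> NA
Op 4: route key 31: none >= 31, wrap to smallest pos 8 -> NA
Op 5: add NB@49 -> ring=[8:NA,49:NB]
Op 6: route key 20: smallest pos >= 20 is 49 -> NB
Final route key 83: none >= 83, wrap to smallest pos 8 -> NA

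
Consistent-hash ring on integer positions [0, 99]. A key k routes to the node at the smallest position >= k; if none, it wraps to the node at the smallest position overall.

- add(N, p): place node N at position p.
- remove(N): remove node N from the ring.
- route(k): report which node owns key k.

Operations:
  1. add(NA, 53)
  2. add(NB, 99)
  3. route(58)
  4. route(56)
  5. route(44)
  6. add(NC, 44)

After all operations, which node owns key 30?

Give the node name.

Answer: NC

Derivation:
Op 1: add NA@53 -> ring=[53:NA]
Op 2: add NB@99 -> ring=[53:NA,99:NB]
Op 3: route key 58: smallest pos >= 58 is 99 -> NB
Op 4: route key 56: smallest pos >= 56 is 99 -> NB
Op 5: route key 44: smallest pos >= 44 is 53 -> NA
Op 6: add NC@44 -> ring=[44:NC,53:NA,99:NB]
Final route key 30: smallest pos >= 30 is 44 -> NC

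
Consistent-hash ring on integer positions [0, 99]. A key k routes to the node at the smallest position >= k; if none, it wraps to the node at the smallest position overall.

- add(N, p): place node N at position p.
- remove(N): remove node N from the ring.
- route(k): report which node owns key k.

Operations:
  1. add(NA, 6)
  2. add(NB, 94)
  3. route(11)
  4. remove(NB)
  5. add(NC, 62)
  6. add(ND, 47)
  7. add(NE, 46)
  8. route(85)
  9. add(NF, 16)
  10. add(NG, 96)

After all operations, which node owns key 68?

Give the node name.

Answer: NG

Derivation:
Op 1: add NA@6 -> ring=[6:NA]
Op 2: add NB@94 -> ring=[6:NA,94:NB]
Op 3: route key 11: smallest pos >= 11 is 94 -> NB
Op 4: remove NB -> ring=[6:NA]
Op 5: add NC@62 -> ring=[6:NA,62:NC]
Op 6: add ND@47 -> ring=[6:NA,47:ND,62:NC]
Op 7: add NE@46 -> ring=[6:NA,46:NE,47:ND,62:NC]
Op 8: route key 85: none >= 85, wrap to smallest pos 6 -> NA
Op 9: add NF@16 -> ring=[6:NA,16:NF,46:NE,47:ND,62:NC]
Op 10: add NG@96 -> ring=[6:NA,16:NF,46:NE,47:ND,62:NC,96:NG]
Final route key 68: smallest pos >= 68 is 96 -> NG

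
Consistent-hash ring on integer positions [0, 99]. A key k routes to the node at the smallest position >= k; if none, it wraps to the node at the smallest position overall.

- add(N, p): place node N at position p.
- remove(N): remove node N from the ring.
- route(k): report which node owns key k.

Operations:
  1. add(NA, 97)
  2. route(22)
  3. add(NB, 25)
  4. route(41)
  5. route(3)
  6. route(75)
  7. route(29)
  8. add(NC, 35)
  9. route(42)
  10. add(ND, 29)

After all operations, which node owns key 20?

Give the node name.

Answer: NB

Derivation:
Op 1: add NA@97 -> ring=[97:NA]
Op 2: route key 22: smallest pos >= 22 is 97 -> NA
Op 3: add NB@25 -> ring=[25:NB,97:NA]
Op 4: route key 41: smallest pos >= 41 is 97 -> NA
Op 5: route key 3: smallest pos >= 3 is 25 -> NB
Op 6: route key 75: smallest pos >= 75 is 97 -> NA
Op 7: route key 29: smallest pos >= 29 is 97 -> NA
Op 8: add NC@35 -> ring=[25:NB,35:NC,97:NA]
Op 9: route key 42: smallest pos >= 42 is 97 -> NA
Op 10: add ND@29 -> ring=[25:NB,29:ND,35:NC,97:NA]
Final route key 20: smallest pos >= 20 is 25 -> NB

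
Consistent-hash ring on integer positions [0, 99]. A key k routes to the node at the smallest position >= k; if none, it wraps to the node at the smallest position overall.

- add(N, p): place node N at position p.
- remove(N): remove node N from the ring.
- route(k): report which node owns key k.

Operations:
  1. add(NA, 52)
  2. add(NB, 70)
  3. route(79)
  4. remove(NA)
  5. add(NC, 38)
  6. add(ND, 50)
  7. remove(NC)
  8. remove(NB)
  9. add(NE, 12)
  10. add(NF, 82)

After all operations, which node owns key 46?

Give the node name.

Answer: ND

Derivation:
Op 1: add NA@52 -> ring=[52:NA]
Op 2: add NB@70 -> ring=[52:NA,70:NB]
Op 3: route key 79: none >= 79, wrap to smallest pos 52 -> NA
Op 4: remove NA -> ring=[70:NB]
Op 5: add NC@38 -> ring=[38:NC,70:NB]
Op 6: add ND@50 -> ring=[38:NC,50:ND,70:NB]
Op 7: remove NC -> ring=[50:ND,70:NB]
Op 8: remove NB -> ring=[50:ND]
Op 9: add NE@12 -> ring=[12:NE,50:ND]
Op 10: add NF@82 -> ring=[12:NE,50:ND,82:NF]
Final route key 46: smallest pos >= 46 is 50 -> ND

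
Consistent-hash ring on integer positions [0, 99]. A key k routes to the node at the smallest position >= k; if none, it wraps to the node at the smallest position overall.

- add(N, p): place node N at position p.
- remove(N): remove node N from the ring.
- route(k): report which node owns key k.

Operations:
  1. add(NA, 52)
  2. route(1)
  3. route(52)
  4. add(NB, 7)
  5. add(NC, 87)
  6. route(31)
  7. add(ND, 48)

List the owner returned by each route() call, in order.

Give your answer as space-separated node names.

Op 1: add NA@52 -> ring=[52:NA]
Op 2: route key 1: smallest pos >= 1 is 52 -> NA
Op 3: route key 52: smallest pos >= 52 is 52 -> NA
Op 4: add NB@7 -> ring=[7:NB,52:NA]
Op 5: add NC@87 -> ring=[7:NB,52:NA,87:NC]
Op 6: route key 31: smallest pos >= 31 is 52 -> NA
Op 7: add ND@48 -> ring=[7:NB,48:ND,52:NA,87:NC]

Answer: NA NA NA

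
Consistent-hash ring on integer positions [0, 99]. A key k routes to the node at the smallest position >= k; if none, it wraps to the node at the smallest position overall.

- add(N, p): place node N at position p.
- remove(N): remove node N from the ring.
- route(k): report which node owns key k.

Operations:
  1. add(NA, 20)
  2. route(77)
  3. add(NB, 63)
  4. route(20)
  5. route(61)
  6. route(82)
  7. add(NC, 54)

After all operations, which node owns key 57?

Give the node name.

Op 1: add NA@20 -> ring=[20:NA]
Op 2: route key 77: none >= 77, wrap to smallest pos 20 -> NA
Op 3: add NB@63 -> ring=[20:NA,63:NB]
Op 4: route key 20: smallest pos >= 20 is 20 -> NA
Op 5: route key 61: smallest pos >= 61 is 63 -> NB
Op 6: route key 82: none >= 82, wrap to smallest pos 20 -> NA
Op 7: add NC@54 -> ring=[20:NA,54:NC,63:NB]
Final route key 57: smallest pos >= 57 is 63 -> NB

Answer: NB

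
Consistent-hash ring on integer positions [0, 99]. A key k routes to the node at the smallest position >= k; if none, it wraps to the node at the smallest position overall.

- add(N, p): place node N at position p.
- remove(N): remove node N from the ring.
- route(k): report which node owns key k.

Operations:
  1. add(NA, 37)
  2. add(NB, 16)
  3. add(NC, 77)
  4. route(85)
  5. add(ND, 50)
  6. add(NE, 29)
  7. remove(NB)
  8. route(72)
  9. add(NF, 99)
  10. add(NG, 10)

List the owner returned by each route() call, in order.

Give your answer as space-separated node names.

Op 1: add NA@37 -> ring=[37:NA]
Op 2: add NB@16 -> ring=[16:NB,37:NA]
Op 3: add NC@77 -> ring=[16:NB,37:NA,77:NC]
Op 4: route key 85: none >= 85, wrap to smallest pos 16 -> NB
Op 5: add ND@50 -> ring=[16:NB,37:NA,50:ND,77:NC]
Op 6: add NE@29 -> ring=[16:NB,29:NE,37:NA,50:ND,77:NC]
Op 7: remove NB -> ring=[29:NE,37:NA,50:ND,77:NC]
Op 8: route key 72: smallest pos >= 72 is 77 -> NC
Op 9: add NF@99 -> ring=[29:NE,37:NA,50:ND,77:NC,99:NF]
Op 10: add NG@10 -> ring=[10:NG,29:NE,37:NA,50:ND,77:NC,99:NF]

Answer: NB NC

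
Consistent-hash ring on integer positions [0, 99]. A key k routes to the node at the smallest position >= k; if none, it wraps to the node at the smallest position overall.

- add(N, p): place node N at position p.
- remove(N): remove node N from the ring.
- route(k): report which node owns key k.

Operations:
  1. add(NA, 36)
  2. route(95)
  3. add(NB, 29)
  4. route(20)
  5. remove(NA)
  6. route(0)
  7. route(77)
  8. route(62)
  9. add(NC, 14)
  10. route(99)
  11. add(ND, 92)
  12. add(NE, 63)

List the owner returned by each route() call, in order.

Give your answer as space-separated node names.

Op 1: add NA@36 -> ring=[36:NA]
Op 2: route key 95: none >= 95, wrap to smallest pos 36 -> NA
Op 3: add NB@29 -> ring=[29:NB,36:NA]
Op 4: route key 20: smallest pos >= 20 is 29 -> NB
Op 5: remove NA -> ring=[29:NB]
Op 6: route key 0: smallest pos >= 0 is 29 -> NB
Op 7: route key 77: none >= 77, wrap to smallest pos 29 -> NB
Op 8: route key 62: none >= 62, wrap to smallest pos 29 -> NB
Op 9: add NC@14 -> ring=[14:NC,29:NB]
Op 10: route key 99: none >= 99, wrap to smallest pos 14 -> NC
Op 11: add ND@92 -> ring=[14:NC,29:NB,92:ND]
Op 12: add NE@63 -> ring=[14:NC,29:NB,63:NE,92:ND]

Answer: NA NB NB NB NB NC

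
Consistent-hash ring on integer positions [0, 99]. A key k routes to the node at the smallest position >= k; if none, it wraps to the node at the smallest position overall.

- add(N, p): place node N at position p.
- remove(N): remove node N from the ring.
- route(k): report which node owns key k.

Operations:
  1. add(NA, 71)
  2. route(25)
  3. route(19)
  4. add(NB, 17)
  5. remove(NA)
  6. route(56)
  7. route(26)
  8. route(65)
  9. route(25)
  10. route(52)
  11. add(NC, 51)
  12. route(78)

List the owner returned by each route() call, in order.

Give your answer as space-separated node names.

Answer: NA NA NB NB NB NB NB NB

Derivation:
Op 1: add NA@71 -> ring=[71:NA]
Op 2: route key 25: smallest pos >= 25 is 71 -> NA
Op 3: route key 19: smallest pos >= 19 is 71 -> NA
Op 4: add NB@17 -> ring=[17:NB,71:NA]
Op 5: remove NA -> ring=[17:NB]
Op 6: route key 56: none >= 56, wrap to smallest pos 17 -> NB
Op 7: route key 26: none >= 26, wrap to smallest pos 17 -> NB
Op 8: route key 65: none >= 65, wrap to smallest pos 17 -> NB
Op 9: route key 25: none >= 25, wrap to smallest pos 17 -> NB
Op 10: route key 52: none >= 52, wrap to smallest pos 17 -> NB
Op 11: add NC@51 -> ring=[17:NB,51:NC]
Op 12: route key 78: none >= 78, wrap to smallest pos 17 -> NB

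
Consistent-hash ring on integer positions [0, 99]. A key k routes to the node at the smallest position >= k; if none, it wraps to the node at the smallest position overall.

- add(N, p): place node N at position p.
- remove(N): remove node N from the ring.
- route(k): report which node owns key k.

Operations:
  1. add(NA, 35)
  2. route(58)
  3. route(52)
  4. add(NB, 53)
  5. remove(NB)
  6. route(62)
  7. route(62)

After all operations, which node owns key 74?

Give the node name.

Answer: NA

Derivation:
Op 1: add NA@35 -> ring=[35:NA]
Op 2: route key 58: none >= 58, wrap to smallest pos 35 -> NA
Op 3: route key 52: none >= 52, wrap to smallest pos 35 -> NA
Op 4: add NB@53 -> ring=[35:NA,53:NB]
Op 5: remove NB -> ring=[35:NA]
Op 6: route key 62: none >= 62, wrap to smallest pos 35 -> NA
Op 7: route key 62: none >= 62, wrap to smallest pos 35 -> NA
Final route key 74: none >= 74, wrap to smallest pos 35 -> NA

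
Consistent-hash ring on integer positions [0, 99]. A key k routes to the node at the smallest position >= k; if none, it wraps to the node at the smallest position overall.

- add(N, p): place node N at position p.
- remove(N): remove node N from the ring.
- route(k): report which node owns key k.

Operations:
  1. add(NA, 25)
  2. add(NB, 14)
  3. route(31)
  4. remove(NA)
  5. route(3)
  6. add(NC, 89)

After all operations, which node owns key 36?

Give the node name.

Op 1: add NA@25 -> ring=[25:NA]
Op 2: add NB@14 -> ring=[14:NB,25:NA]
Op 3: route key 31: none >= 31, wrap to smallest pos 14 -> NB
Op 4: remove NA -> ring=[14:NB]
Op 5: route key 3: smallest pos >= 3 is 14 -> NB
Op 6: add NC@89 -> ring=[14:NB,89:NC]
Final route key 36: smallest pos >= 36 is 89 -> NC

Answer: NC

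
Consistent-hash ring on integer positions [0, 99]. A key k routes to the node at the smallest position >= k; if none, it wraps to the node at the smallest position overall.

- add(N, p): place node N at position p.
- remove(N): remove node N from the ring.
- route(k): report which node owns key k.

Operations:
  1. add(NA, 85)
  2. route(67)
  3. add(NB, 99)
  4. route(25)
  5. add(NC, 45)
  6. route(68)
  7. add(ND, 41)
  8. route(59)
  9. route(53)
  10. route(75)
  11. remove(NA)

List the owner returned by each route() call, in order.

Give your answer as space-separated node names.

Op 1: add NA@85 -> ring=[85:NA]
Op 2: route key 67: smallest pos >= 67 is 85 -> NA
Op 3: add NB@99 -> ring=[85:NA,99:NB]
Op 4: route key 25: smallest pos >= 25 is 85 -> NA
Op 5: add NC@45 -> ring=[45:NC,85:NA,99:NB]
Op 6: route key 68: smallest pos >= 68 is 85 -> NA
Op 7: add ND@41 -> ring=[41:ND,45:NC,85:NA,99:NB]
Op 8: route key 59: smallest pos >= 59 is 85 -> NA
Op 9: route key 53: smallest pos >= 53 is 85 -> NA
Op 10: route key 75: smallest pos >= 75 is 85 -> NA
Op 11: remove NA -> ring=[41:ND,45:NC,99:NB]

Answer: NA NA NA NA NA NA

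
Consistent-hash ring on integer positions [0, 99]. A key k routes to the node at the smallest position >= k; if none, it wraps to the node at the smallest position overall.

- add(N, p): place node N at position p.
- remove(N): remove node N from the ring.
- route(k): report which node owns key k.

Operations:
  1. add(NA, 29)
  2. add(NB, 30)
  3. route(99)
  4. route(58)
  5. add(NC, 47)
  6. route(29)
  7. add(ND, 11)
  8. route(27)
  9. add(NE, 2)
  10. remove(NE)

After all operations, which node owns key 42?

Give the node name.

Op 1: add NA@29 -> ring=[29:NA]
Op 2: add NB@30 -> ring=[29:NA,30:NB]
Op 3: route key 99: none >= 99, wrap to smallest pos 29 -> NA
Op 4: route key 58: none >= 58, wrap to smallest pos 29 -> NA
Op 5: add NC@47 -> ring=[29:NA,30:NB,47:NC]
Op 6: route key 29: smallest pos >= 29 is 29 -> NA
Op 7: add ND@11 -> ring=[11:ND,29:NA,30:NB,47:NC]
Op 8: route key 27: smallest pos >= 27 is 29 -> NA
Op 9: add NE@2 -> ring=[2:NE,11:ND,29:NA,30:NB,47:NC]
Op 10: remove NE -> ring=[11:ND,29:NA,30:NB,47:NC]
Final route key 42: smallest pos >= 42 is 47 -> NC

Answer: NC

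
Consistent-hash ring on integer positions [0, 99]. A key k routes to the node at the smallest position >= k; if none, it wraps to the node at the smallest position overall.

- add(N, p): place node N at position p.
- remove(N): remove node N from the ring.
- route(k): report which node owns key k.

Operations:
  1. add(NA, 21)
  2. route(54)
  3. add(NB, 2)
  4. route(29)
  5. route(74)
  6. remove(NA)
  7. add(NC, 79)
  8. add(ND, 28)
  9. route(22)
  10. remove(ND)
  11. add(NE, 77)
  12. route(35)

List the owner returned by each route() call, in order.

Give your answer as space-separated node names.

Answer: NA NB NB ND NE

Derivation:
Op 1: add NA@21 -> ring=[21:NA]
Op 2: route key 54: none >= 54, wrap to smallest pos 21 -> NA
Op 3: add NB@2 -> ring=[2:NB,21:NA]
Op 4: route key 29: none >= 29, wrap to smallest pos 2 -> NB
Op 5: route key 74: none >= 74, wrap to smallest pos 2 -> NB
Op 6: remove NA -> ring=[2:NB]
Op 7: add NC@79 -> ring=[2:NB,79:NC]
Op 8: add ND@28 -> ring=[2:NB,28:ND,79:NC]
Op 9: route key 22: smallest pos >= 22 is 28 -> ND
Op 10: remove ND -> ring=[2:NB,79:NC]
Op 11: add NE@77 -> ring=[2:NB,77:NE,79:NC]
Op 12: route key 35: smallest pos >= 35 is 77 -> NE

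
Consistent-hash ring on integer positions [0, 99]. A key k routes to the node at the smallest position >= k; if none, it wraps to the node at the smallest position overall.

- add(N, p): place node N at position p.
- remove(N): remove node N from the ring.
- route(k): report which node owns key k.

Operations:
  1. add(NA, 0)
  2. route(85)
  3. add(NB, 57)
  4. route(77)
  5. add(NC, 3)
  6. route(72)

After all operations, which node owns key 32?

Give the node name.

Answer: NB

Derivation:
Op 1: add NA@0 -> ring=[0:NA]
Op 2: route key 85: none >= 85, wrap to smallest pos 0 -> NA
Op 3: add NB@57 -> ring=[0:NA,57:NB]
Op 4: route key 77: none >= 77, wrap to smallest pos 0 -> NA
Op 5: add NC@3 -> ring=[0:NA,3:NC,57:NB]
Op 6: route key 72: none >= 72, wrap to smallest pos 0 -> NA
Final route key 32: smallest pos >= 32 is 57 -> NB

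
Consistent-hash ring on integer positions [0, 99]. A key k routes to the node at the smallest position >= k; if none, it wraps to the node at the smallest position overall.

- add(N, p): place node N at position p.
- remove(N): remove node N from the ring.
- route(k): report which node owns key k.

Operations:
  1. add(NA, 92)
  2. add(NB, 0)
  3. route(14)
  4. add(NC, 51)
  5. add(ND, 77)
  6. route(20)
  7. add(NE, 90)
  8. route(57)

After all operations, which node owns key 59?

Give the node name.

Op 1: add NA@92 -> ring=[92:NA]
Op 2: add NB@0 -> ring=[0:NB,92:NA]
Op 3: route key 14: smallest pos >= 14 is 92 -> NA
Op 4: add NC@51 -> ring=[0:NB,51:NC,92:NA]
Op 5: add ND@77 -> ring=[0:NB,51:NC,77:ND,92:NA]
Op 6: route key 20: smallest pos >= 20 is 51 -> NC
Op 7: add NE@90 -> ring=[0:NB,51:NC,77:ND,90:NE,92:NA]
Op 8: route key 57: smallest pos >= 57 is 77 -> ND
Final route key 59: smallest pos >= 59 is 77 -> ND

Answer: ND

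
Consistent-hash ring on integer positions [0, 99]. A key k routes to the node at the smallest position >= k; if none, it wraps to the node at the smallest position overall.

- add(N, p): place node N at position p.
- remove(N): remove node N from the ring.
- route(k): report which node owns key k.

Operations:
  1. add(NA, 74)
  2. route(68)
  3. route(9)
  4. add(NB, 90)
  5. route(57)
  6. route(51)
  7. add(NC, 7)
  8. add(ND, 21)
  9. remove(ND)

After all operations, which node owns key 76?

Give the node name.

Op 1: add NA@74 -> ring=[74:NA]
Op 2: route key 68: smallest pos >= 68 is 74 -> NA
Op 3: route key 9: smallest pos >= 9 is 74 -> NA
Op 4: add NB@90 -> ring=[74:NA,90:NB]
Op 5: route key 57: smallest pos >= 57 is 74 -> NA
Op 6: route key 51: smallest pos >= 51 is 74 -> NA
Op 7: add NC@7 -> ring=[7:NC,74:NA,90:NB]
Op 8: add ND@21 -> ring=[7:NC,21:ND,74:NA,90:NB]
Op 9: remove ND -> ring=[7:NC,74:NA,90:NB]
Final route key 76: smallest pos >= 76 is 90 -> NB

Answer: NB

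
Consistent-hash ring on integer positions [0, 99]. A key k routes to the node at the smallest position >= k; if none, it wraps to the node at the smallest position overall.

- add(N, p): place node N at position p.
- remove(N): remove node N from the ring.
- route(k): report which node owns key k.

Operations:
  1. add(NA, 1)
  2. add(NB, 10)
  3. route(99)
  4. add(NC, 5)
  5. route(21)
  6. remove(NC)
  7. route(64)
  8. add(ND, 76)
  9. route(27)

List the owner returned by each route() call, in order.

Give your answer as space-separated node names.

Answer: NA NA NA ND

Derivation:
Op 1: add NA@1 -> ring=[1:NA]
Op 2: add NB@10 -> ring=[1:NA,10:NB]
Op 3: route key 99: none >= 99, wrap to smallest pos 1 -> NA
Op 4: add NC@5 -> ring=[1:NA,5:NC,10:NB]
Op 5: route key 21: none >= 21, wrap to smallest pos 1 -> NA
Op 6: remove NC -> ring=[1:NA,10:NB]
Op 7: route key 64: none >= 64, wrap to smallest pos 1 -> NA
Op 8: add ND@76 -> ring=[1:NA,10:NB,76:ND]
Op 9: route key 27: smallest pos >= 27 is 76 -> ND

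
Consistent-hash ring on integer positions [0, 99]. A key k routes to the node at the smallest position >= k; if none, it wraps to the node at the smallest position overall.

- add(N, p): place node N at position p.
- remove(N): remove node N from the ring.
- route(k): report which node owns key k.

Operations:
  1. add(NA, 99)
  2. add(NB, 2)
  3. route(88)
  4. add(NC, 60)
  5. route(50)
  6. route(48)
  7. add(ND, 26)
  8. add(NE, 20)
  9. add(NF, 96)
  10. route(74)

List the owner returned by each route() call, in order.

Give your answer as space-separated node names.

Op 1: add NA@99 -> ring=[99:NA]
Op 2: add NB@2 -> ring=[2:NB,99:NA]
Op 3: route key 88: smallest pos >= 88 is 99 -> NA
Op 4: add NC@60 -> ring=[2:NB,60:NC,99:NA]
Op 5: route key 50: smallest pos >= 50 is 60 -> NC
Op 6: route key 48: smallest pos >= 48 is 60 -> NC
Op 7: add ND@26 -> ring=[2:NB,26:ND,60:NC,99:NA]
Op 8: add NE@20 -> ring=[2:NB,20:NE,26:ND,60:NC,99:NA]
Op 9: add NF@96 -> ring=[2:NB,20:NE,26:ND,60:NC,96:NF,99:NA]
Op 10: route key 74: smallest pos >= 74 is 96 -> NF

Answer: NA NC NC NF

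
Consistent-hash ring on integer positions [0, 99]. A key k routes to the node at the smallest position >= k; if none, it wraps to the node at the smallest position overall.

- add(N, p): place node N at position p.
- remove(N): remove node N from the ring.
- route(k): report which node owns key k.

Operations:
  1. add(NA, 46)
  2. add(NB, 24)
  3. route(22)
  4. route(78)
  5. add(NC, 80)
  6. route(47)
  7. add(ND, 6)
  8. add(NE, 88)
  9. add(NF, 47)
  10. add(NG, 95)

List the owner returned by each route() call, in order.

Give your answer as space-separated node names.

Answer: NB NB NC

Derivation:
Op 1: add NA@46 -> ring=[46:NA]
Op 2: add NB@24 -> ring=[24:NB,46:NA]
Op 3: route key 22: smallest pos >= 22 is 24 -> NB
Op 4: route key 78: none >= 78, wrap to smallest pos 24 -> NB
Op 5: add NC@80 -> ring=[24:NB,46:NA,80:NC]
Op 6: route key 47: smallest pos >= 47 is 80 -> NC
Op 7: add ND@6 -> ring=[6:ND,24:NB,46:NA,80:NC]
Op 8: add NE@88 -> ring=[6:ND,24:NB,46:NA,80:NC,88:NE]
Op 9: add NF@47 -> ring=[6:ND,24:NB,46:NA,47:NF,80:NC,88:NE]
Op 10: add NG@95 -> ring=[6:ND,24:NB,46:NA,47:NF,80:NC,88:NE,95:NG]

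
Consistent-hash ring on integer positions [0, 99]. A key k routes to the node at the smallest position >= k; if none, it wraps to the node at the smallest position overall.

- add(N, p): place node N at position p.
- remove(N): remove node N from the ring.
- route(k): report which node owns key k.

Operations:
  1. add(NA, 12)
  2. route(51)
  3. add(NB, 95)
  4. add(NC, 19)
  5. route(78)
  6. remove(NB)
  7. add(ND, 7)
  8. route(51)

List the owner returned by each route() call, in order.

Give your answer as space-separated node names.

Op 1: add NA@12 -> ring=[12:NA]
Op 2: route key 51: none >= 51, wrap to smallest pos 12 -> NA
Op 3: add NB@95 -> ring=[12:NA,95:NB]
Op 4: add NC@19 -> ring=[12:NA,19:NC,95:NB]
Op 5: route key 78: smallest pos >= 78 is 95 -> NB
Op 6: remove NB -> ring=[12:NA,19:NC]
Op 7: add ND@7 -> ring=[7:ND,12:NA,19:NC]
Op 8: route key 51: none >= 51, wrap to smallest pos 7 -> ND

Answer: NA NB ND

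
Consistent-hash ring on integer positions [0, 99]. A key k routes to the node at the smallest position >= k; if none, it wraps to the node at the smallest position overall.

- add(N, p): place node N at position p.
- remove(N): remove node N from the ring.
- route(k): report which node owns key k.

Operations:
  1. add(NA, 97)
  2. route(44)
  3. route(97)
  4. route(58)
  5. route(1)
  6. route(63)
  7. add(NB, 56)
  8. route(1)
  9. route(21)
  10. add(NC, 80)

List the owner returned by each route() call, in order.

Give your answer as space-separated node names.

Answer: NA NA NA NA NA NB NB

Derivation:
Op 1: add NA@97 -> ring=[97:NA]
Op 2: route key 44: smallest pos >= 44 is 97 -> NA
Op 3: route key 97: smallest pos >= 97 is 97 -> NA
Op 4: route key 58: smallest pos >= 58 is 97 -> NA
Op 5: route key 1: smallest pos >= 1 is 97 -> NA
Op 6: route key 63: smallest pos >= 63 is 97 -> NA
Op 7: add NB@56 -> ring=[56:NB,97:NA]
Op 8: route key 1: smallest pos >= 1 is 56 -> NB
Op 9: route key 21: smallest pos >= 21 is 56 -> NB
Op 10: add NC@80 -> ring=[56:NB,80:NC,97:NA]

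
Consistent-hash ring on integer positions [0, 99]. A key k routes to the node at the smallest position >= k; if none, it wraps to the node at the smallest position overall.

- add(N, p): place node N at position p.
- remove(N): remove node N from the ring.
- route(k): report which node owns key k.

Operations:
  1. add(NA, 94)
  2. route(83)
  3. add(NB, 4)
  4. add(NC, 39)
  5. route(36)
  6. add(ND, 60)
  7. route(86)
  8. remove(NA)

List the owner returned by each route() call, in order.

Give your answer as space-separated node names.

Answer: NA NC NA

Derivation:
Op 1: add NA@94 -> ring=[94:NA]
Op 2: route key 83: smallest pos >= 83 is 94 -> NA
Op 3: add NB@4 -> ring=[4:NB,94:NA]
Op 4: add NC@39 -> ring=[4:NB,39:NC,94:NA]
Op 5: route key 36: smallest pos >= 36 is 39 -> NC
Op 6: add ND@60 -> ring=[4:NB,39:NC,60:ND,94:NA]
Op 7: route key 86: smallest pos >= 86 is 94 -> NA
Op 8: remove NA -> ring=[4:NB,39:NC,60:ND]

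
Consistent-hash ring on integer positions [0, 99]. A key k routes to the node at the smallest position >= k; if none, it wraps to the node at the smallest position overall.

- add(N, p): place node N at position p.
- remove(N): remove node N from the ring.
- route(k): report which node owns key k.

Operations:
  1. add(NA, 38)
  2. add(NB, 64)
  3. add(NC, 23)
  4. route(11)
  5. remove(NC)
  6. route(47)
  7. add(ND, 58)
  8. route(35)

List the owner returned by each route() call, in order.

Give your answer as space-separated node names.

Answer: NC NB NA

Derivation:
Op 1: add NA@38 -> ring=[38:NA]
Op 2: add NB@64 -> ring=[38:NA,64:NB]
Op 3: add NC@23 -> ring=[23:NC,38:NA,64:NB]
Op 4: route key 11: smallest pos >= 11 is 23 -> NC
Op 5: remove NC -> ring=[38:NA,64:NB]
Op 6: route key 47: smallest pos >= 47 is 64 -> NB
Op 7: add ND@58 -> ring=[38:NA,58:ND,64:NB]
Op 8: route key 35: smallest pos >= 35 is 38 -> NA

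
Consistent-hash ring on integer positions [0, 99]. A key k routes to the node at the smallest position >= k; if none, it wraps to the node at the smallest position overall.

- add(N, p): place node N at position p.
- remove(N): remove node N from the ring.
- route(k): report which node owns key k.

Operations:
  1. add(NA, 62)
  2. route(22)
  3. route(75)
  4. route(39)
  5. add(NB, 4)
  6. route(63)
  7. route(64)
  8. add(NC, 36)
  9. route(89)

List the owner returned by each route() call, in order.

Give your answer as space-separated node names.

Op 1: add NA@62 -> ring=[62:NA]
Op 2: route key 22: smallest pos >= 22 is 62 -> NA
Op 3: route key 75: none >= 75, wrap to smallest pos 62 -> NA
Op 4: route key 39: smallest pos >= 39 is 62 -> NA
Op 5: add NB@4 -> ring=[4:NB,62:NA]
Op 6: route key 63: none >= 63, wrap to smallest pos 4 -> NB
Op 7: route key 64: none >= 64, wrap to smallest pos 4 -> NB
Op 8: add NC@36 -> ring=[4:NB,36:NC,62:NA]
Op 9: route key 89: none >= 89, wrap to smallest pos 4 -> NB

Answer: NA NA NA NB NB NB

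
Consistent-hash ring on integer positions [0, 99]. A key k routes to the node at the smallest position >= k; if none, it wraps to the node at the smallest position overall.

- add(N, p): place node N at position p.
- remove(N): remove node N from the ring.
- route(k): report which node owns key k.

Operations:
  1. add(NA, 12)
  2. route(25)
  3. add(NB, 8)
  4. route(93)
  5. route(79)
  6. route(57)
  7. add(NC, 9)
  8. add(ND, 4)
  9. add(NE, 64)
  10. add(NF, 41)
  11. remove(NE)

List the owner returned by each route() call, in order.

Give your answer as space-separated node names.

Op 1: add NA@12 -> ring=[12:NA]
Op 2: route key 25: none >= 25, wrap to smallest pos 12 -> NA
Op 3: add NB@8 -> ring=[8:NB,12:NA]
Op 4: route key 93: none >= 93, wrap to smallest pos 8 -> NB
Op 5: route key 79: none >= 79, wrap to smallest pos 8 -> NB
Op 6: route key 57: none >= 57, wrap to smallest pos 8 -> NB
Op 7: add NC@9 -> ring=[8:NB,9:NC,12:NA]
Op 8: add ND@4 -> ring=[4:ND,8:NB,9:NC,12:NA]
Op 9: add NE@64 -> ring=[4:ND,8:NB,9:NC,12:NA,64:NE]
Op 10: add NF@41 -> ring=[4:ND,8:NB,9:NC,12:NA,41:NF,64:NE]
Op 11: remove NE -> ring=[4:ND,8:NB,9:NC,12:NA,41:NF]

Answer: NA NB NB NB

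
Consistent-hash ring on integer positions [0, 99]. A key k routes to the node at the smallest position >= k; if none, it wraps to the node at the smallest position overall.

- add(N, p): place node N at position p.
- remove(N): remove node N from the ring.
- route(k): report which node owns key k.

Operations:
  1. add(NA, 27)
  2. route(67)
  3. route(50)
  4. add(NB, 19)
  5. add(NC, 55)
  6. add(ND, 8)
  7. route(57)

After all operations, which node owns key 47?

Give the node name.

Op 1: add NA@27 -> ring=[27:NA]
Op 2: route key 67: none >= 67, wrap to smallest pos 27 -> NA
Op 3: route key 50: none >= 50, wrap to smallest pos 27 -> NA
Op 4: add NB@19 -> ring=[19:NB,27:NA]
Op 5: add NC@55 -> ring=[19:NB,27:NA,55:NC]
Op 6: add ND@8 -> ring=[8:ND,19:NB,27:NA,55:NC]
Op 7: route key 57: none >= 57, wrap to smallest pos 8 -> ND
Final route key 47: smallest pos >= 47 is 55 -> NC

Answer: NC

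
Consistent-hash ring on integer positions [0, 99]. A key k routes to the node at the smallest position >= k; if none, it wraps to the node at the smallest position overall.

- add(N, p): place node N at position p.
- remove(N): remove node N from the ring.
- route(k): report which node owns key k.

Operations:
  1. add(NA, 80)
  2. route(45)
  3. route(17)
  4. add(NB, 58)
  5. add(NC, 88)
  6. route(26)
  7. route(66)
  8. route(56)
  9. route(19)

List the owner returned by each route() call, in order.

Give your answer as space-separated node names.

Op 1: add NA@80 -> ring=[80:NA]
Op 2: route key 45: smallest pos >= 45 is 80 -> NA
Op 3: route key 17: smallest pos >= 17 is 80 -> NA
Op 4: add NB@58 -> ring=[58:NB,80:NA]
Op 5: add NC@88 -> ring=[58:NB,80:NA,88:NC]
Op 6: route key 26: smallest pos >= 26 is 58 -> NB
Op 7: route key 66: smallest pos >= 66 is 80 -> NA
Op 8: route key 56: smallest pos >= 56 is 58 -> NB
Op 9: route key 19: smallest pos >= 19 is 58 -> NB

Answer: NA NA NB NA NB NB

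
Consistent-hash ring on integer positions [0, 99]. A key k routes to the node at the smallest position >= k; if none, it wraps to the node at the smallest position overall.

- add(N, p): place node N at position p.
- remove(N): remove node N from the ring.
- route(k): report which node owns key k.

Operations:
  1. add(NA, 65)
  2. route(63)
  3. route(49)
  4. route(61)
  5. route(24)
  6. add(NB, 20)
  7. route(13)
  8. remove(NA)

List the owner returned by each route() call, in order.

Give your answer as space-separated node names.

Op 1: add NA@65 -> ring=[65:NA]
Op 2: route key 63: smallest pos >= 63 is 65 -> NA
Op 3: route key 49: smallest pos >= 49 is 65 -> NA
Op 4: route key 61: smallest pos >= 61 is 65 -> NA
Op 5: route key 24: smallest pos >= 24 is 65 -> NA
Op 6: add NB@20 -> ring=[20:NB,65:NA]
Op 7: route key 13: smallest pos >= 13 is 20 -> NB
Op 8: remove NA -> ring=[20:NB]

Answer: NA NA NA NA NB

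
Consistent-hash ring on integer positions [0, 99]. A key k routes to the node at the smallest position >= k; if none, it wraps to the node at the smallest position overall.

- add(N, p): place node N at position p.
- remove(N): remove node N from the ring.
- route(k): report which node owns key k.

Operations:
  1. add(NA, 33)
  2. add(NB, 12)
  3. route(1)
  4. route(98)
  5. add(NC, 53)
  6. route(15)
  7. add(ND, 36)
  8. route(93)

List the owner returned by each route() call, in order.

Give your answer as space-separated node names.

Op 1: add NA@33 -> ring=[33:NA]
Op 2: add NB@12 -> ring=[12:NB,33:NA]
Op 3: route key 1: smallest pos >= 1 is 12 -> NB
Op 4: route key 98: none >= 98, wrap to smallest pos 12 -> NB
Op 5: add NC@53 -> ring=[12:NB,33:NA,53:NC]
Op 6: route key 15: smallest pos >= 15 is 33 -> NA
Op 7: add ND@36 -> ring=[12:NB,33:NA,36:ND,53:NC]
Op 8: route key 93: none >= 93, wrap to smallest pos 12 -> NB

Answer: NB NB NA NB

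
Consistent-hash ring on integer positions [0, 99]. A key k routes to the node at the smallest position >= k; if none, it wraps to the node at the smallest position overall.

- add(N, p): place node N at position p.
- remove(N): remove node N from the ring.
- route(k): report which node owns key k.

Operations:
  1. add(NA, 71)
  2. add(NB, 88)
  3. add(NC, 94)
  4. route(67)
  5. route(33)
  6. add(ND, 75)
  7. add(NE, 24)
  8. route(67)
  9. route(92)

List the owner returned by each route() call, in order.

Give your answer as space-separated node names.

Op 1: add NA@71 -> ring=[71:NA]
Op 2: add NB@88 -> ring=[71:NA,88:NB]
Op 3: add NC@94 -> ring=[71:NA,88:NB,94:NC]
Op 4: route key 67: smallest pos >= 67 is 71 -> NA
Op 5: route key 33: smallest pos >= 33 is 71 -> NA
Op 6: add ND@75 -> ring=[71:NA,75:ND,88:NB,94:NC]
Op 7: add NE@24 -> ring=[24:NE,71:NA,75:ND,88:NB,94:NC]
Op 8: route key 67: smallest pos >= 67 is 71 -> NA
Op 9: route key 92: smallest pos >= 92 is 94 -> NC

Answer: NA NA NA NC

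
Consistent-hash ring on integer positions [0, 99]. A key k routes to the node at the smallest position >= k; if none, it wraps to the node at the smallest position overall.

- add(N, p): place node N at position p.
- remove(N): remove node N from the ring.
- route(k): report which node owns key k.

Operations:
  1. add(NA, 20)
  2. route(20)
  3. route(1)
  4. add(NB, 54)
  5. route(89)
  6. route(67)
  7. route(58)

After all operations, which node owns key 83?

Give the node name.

Op 1: add NA@20 -> ring=[20:NA]
Op 2: route key 20: smallest pos >= 20 is 20 -> NA
Op 3: route key 1: smallest pos >= 1 is 20 -> NA
Op 4: add NB@54 -> ring=[20:NA,54:NB]
Op 5: route key 89: none >= 89, wrap to smallest pos 20 -> NA
Op 6: route key 67: none >= 67, wrap to smallest pos 20 -> NA
Op 7: route key 58: none >= 58, wrap to smallest pos 20 -> NA
Final route key 83: none >= 83, wrap to smallest pos 20 -> NA

Answer: NA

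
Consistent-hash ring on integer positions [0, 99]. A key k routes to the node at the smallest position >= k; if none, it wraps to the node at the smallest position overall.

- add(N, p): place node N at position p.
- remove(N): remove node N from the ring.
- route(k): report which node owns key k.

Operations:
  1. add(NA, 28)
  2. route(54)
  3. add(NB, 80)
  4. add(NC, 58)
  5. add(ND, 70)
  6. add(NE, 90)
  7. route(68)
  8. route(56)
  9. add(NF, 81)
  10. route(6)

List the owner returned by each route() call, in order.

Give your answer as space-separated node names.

Op 1: add NA@28 -> ring=[28:NA]
Op 2: route key 54: none >= 54, wrap to smallest pos 28 -> NA
Op 3: add NB@80 -> ring=[28:NA,80:NB]
Op 4: add NC@58 -> ring=[28:NA,58:NC,80:NB]
Op 5: add ND@70 -> ring=[28:NA,58:NC,70:ND,80:NB]
Op 6: add NE@90 -> ring=[28:NA,58:NC,70:ND,80:NB,90:NE]
Op 7: route key 68: smallest pos >= 68 is 70 -> ND
Op 8: route key 56: smallest pos >= 56 is 58 -> NC
Op 9: add NF@81 -> ring=[28:NA,58:NC,70:ND,80:NB,81:NF,90:NE]
Op 10: route key 6: smallest pos >= 6 is 28 -> NA

Answer: NA ND NC NA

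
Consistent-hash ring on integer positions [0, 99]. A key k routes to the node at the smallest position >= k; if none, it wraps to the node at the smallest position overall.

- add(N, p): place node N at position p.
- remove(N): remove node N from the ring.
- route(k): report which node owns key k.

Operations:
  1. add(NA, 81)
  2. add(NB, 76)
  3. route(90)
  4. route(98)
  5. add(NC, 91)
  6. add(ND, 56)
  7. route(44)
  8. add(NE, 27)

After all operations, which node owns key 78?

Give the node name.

Op 1: add NA@81 -> ring=[81:NA]
Op 2: add NB@76 -> ring=[76:NB,81:NA]
Op 3: route key 90: none >= 90, wrap to smallest pos 76 -> NB
Op 4: route key 98: none >= 98, wrap to smallest pos 76 -> NB
Op 5: add NC@91 -> ring=[76:NB,81:NA,91:NC]
Op 6: add ND@56 -> ring=[56:ND,76:NB,81:NA,91:NC]
Op 7: route key 44: smallest pos >= 44 is 56 -> ND
Op 8: add NE@27 -> ring=[27:NE,56:ND,76:NB,81:NA,91:NC]
Final route key 78: smallest pos >= 78 is 81 -> NA

Answer: NA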